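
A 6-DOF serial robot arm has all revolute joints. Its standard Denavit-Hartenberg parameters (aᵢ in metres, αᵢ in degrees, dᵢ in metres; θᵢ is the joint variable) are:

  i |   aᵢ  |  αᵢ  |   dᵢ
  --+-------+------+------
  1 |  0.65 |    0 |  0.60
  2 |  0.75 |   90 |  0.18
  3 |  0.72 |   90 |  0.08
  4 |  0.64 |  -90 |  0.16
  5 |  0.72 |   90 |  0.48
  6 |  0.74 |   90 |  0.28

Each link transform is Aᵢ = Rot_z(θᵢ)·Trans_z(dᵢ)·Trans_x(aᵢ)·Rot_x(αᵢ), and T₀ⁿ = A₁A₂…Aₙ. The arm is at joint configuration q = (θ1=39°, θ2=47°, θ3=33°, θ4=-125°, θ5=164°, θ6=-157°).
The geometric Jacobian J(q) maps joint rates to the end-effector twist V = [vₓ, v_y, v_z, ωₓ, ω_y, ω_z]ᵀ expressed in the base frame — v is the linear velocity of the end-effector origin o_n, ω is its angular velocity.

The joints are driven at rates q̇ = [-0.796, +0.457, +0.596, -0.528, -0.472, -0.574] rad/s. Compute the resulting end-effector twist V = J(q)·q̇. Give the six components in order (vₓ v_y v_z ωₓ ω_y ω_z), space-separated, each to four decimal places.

o_n = [-0.0036, 1.5399, 1.1454]
J₁: ẑ×o_n = [-1.5399, -0.0036, 0.0000], ω = ẑ
J2: z=[0.0000, 0.0000, 1.0000] o=[0.5051, 0.4091, 0.6000] → [-1.1309, -0.5087, 0.0000, 0.0000, 0.0000, 1.0000]
J3: z=[0.9976, -0.0698, 0.0000] o=[0.5575, 1.1572, 0.7800] → [-0.0255, -0.3645, 0.3426, 0.9976, -0.0698, 0.0000]
J4: z=[0.0380, 0.5433, -0.8387] o=[0.6794, 1.7540, 1.1721] → [-0.1941, 0.5738, 0.3629, 0.0380, 0.5433, -0.8387]
J5: z=[-0.5243, 0.7253, 0.4461] o=[0.1410, 1.5704, 0.8380] → [0.2366, 0.0966, 0.1209, -0.5243, 0.7253, 0.4461]
J6: z=[-0.2710, -0.6388, 0.7201] o=[0.4706, 2.1033, 1.4348] → [0.5905, -0.4199, -0.1502, -0.2710, -0.6388, 0.7201]
V = J·q̇ = [0.3456, -0.5545, 0.0418, 0.9775, -0.3041, -0.5201]

0.3456 -0.5545 0.0418 0.9775 -0.3041 -0.5201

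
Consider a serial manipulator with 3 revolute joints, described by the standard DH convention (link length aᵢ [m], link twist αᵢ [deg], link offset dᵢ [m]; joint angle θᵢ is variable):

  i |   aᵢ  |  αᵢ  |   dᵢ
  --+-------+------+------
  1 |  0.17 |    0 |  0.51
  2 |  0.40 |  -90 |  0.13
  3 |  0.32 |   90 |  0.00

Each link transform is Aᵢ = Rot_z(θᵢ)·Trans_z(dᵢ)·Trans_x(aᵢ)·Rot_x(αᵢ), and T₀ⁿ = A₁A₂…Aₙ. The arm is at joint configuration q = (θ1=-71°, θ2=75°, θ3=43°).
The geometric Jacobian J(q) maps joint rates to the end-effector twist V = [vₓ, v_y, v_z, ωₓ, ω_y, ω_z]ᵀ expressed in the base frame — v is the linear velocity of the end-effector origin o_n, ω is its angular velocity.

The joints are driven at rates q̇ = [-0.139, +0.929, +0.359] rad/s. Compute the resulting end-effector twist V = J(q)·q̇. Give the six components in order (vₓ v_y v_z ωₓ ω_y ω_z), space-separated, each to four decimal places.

-0.1354 0.4865 -0.0840 -0.0250 0.3581 0.7900

o_n = [0.6878, -0.1165, 0.4218]
J₁: ẑ×o_n = [0.1165, 0.6878, -0.0000], ω = ẑ
J2: z=[0.0000, 0.0000, 1.0000] o=[0.0553, -0.1607, 0.5100] → [-0.0442, 0.6325, 0.0000, 0.0000, 0.0000, 1.0000]
J3: z=[-0.0698, 0.9976, 0.0000] o=[0.4544, -0.1328, 0.6400] → [-0.2177, -0.0152, -0.2340, -0.0698, 0.9976, 0.0000]
V = J·q̇ = [-0.1354, 0.4865, -0.0840, -0.0250, 0.3581, 0.7900]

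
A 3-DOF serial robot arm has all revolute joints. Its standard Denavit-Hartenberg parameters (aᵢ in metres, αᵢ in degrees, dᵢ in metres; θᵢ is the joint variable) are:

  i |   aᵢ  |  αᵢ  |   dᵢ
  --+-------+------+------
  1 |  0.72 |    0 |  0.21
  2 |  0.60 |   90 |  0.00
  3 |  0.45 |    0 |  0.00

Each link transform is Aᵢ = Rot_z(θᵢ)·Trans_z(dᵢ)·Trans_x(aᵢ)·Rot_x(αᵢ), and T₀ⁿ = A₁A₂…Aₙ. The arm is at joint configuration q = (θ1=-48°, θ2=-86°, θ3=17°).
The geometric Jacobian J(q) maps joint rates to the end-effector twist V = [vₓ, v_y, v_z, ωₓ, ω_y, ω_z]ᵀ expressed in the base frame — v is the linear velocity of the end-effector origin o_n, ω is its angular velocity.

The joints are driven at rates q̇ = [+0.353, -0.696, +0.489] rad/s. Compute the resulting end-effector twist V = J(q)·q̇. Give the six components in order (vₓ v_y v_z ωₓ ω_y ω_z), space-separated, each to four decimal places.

-0.0206 0.4618 0.2104 -0.3518 0.3397 -0.3430

o_n = [-0.2340, -1.2762, 0.3416]
J₁: ẑ×o_n = [1.2762, -0.2340, 0.0000], ω = ẑ
J2: z=[0.0000, 0.0000, 1.0000] o=[0.4818, -0.5351, 0.2100] → [0.7412, -0.7157, 0.0000, 0.0000, 0.0000, 1.0000]
J3: z=[-0.7193, 0.6947, 0.0000] o=[0.0650, -0.9667, 0.2100] → [0.0914, 0.0946, 0.4303, -0.7193, 0.6947, 0.0000]
V = J·q̇ = [-0.0206, 0.4618, 0.2104, -0.3518, 0.3397, -0.3430]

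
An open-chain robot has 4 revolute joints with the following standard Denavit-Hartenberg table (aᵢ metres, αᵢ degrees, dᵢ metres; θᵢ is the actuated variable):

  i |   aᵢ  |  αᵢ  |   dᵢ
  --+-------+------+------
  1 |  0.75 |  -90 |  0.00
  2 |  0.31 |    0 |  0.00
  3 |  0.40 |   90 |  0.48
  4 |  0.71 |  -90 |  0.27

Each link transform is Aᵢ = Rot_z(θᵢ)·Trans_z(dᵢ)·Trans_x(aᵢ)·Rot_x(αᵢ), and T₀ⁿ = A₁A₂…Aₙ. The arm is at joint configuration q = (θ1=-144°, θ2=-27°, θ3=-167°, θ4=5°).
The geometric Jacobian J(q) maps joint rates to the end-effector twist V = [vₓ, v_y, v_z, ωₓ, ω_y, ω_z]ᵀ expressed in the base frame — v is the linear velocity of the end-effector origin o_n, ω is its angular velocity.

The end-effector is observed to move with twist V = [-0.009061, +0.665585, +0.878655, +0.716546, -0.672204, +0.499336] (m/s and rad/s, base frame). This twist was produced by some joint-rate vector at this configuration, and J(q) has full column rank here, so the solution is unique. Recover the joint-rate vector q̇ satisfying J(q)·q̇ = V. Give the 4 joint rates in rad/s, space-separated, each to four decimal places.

o_n = [0.3047, -0.4485, -0.3891]
J₁: ẑ×o_n = [0.4485, 0.3047, -0.0000], ω = ẑ
J2: z=[0.5878, -0.8090, 0.0000] o=[-0.6068, -0.4408, 0.0000] → [0.3148, 0.2287, 0.7329, 0.5878, -0.8090, 0.0000]
J3: z=[0.5878, -0.8090, 0.0000] o=[-0.8302, -0.6032, 0.1407] → [0.4287, 0.3114, 1.0091, 0.5878, -0.8090, 0.0000]
J4: z=[-0.1957, -0.1422, -0.9703] o=[-0.2341, -0.7634, 0.0440] → [0.3672, -0.6075, 0.0150, -0.1957, -0.1422, -0.9703]
q̇ = J⁺·V = [-0.2410, 0.3030, 0.6620, -0.7630]

-0.2410 0.3030 0.6620 -0.7630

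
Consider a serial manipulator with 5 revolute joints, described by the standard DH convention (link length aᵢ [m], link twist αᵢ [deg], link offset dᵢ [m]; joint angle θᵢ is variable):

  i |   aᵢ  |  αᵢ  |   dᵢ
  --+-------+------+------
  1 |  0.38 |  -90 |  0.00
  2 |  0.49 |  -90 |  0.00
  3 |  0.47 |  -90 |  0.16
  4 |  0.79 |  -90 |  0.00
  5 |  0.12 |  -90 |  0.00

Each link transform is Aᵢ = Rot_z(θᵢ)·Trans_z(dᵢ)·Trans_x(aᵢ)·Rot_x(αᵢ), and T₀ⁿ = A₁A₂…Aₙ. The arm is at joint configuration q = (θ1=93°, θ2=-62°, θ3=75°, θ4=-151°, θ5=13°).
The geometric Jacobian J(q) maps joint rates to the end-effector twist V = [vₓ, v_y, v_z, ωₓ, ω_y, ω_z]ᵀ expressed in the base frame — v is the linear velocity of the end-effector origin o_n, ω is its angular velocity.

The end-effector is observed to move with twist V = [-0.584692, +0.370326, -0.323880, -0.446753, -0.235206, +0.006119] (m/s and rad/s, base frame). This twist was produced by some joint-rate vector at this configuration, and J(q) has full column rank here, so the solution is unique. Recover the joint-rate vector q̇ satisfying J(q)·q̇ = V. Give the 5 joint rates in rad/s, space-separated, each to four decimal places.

0.7420 0.3560 0.6870 0.6970 -0.6040

o_n = [-0.3770, 1.0943, 0.1003]
J₁: ẑ×o_n = [-1.0943, -0.3770, 0.0000], ω = ẑ
J2: z=[-0.9986, -0.0523, 0.0000] o=[-0.0199, 0.3795, 0.0000] → [-0.0052, 0.1001, -0.7325, -0.9986, -0.0523, 0.0000]
J3: z=[-0.0462, 0.8817, -0.4695] o=[-0.0319, 0.6092, 0.4326] → [-0.0653, 0.1466, 0.2818, -0.0462, 0.8817, -0.4695]
J4: z=[0.2822, -0.4393, -0.8529] o=[0.4111, 0.8311, 0.4649] → [0.3847, 0.7750, -0.2719, 0.2822, -0.4393, -0.8529]
J5: z=[0.4241, 0.8545, -0.2998] o=[-0.2687, 1.0500, 0.1272] → [-0.0098, 0.0439, 0.1113, 0.4241, 0.8545, -0.2998]
q̇ = J⁺·V = [0.7420, 0.3560, 0.6870, 0.6970, -0.6040]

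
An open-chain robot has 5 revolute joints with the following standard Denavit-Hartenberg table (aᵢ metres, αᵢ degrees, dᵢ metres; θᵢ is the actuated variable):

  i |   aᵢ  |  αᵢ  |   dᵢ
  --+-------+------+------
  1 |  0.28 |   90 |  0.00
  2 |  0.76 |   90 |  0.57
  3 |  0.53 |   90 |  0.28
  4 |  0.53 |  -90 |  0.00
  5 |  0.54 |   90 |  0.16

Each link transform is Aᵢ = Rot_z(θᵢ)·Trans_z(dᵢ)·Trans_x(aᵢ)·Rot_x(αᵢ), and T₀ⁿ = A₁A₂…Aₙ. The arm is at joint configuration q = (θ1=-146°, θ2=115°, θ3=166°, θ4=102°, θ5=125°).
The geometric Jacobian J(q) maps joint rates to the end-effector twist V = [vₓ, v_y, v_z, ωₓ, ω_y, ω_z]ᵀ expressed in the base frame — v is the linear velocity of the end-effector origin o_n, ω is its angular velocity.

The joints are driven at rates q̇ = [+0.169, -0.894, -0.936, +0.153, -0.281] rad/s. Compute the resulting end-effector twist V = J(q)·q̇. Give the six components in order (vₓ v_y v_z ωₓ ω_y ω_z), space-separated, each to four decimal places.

o_n = [-0.5851, -0.1292, 0.4990]
J₁: ẑ×o_n = [0.1292, -0.5851, 0.0000], ω = ẑ
J2: z=[-0.5592, 0.8290, 0.0000] o=[-0.2321, -0.1566, 0.0000] → [0.4137, 0.2790, 0.2773, -0.5592, 0.8290, 0.0000]
J3: z=[-0.7514, -0.5068, 0.4226] o=[-0.2846, 0.4956, 0.6888] → [0.3602, -0.2696, 0.3171, -0.7514, -0.5068, 0.4226]
J4: z=[-0.4578, 0.8616, 0.2193] o=[-0.7469, 0.3384, 0.3411] → [0.2386, 0.1078, 0.0747, -0.4578, 0.8616, 0.2193]
J5: z=[0.6211, 0.1335, 0.7723] o=[-1.0840, 0.0789, 0.6570] → [0.1396, 0.4835, -0.1958, 0.6211, 0.1335, 0.7723]
V = J·q̇ = [-0.6879, -0.2153, -0.4783, 0.9586, -0.1725, -0.4100]

-0.6879 -0.2153 -0.4783 0.9586 -0.1725 -0.4100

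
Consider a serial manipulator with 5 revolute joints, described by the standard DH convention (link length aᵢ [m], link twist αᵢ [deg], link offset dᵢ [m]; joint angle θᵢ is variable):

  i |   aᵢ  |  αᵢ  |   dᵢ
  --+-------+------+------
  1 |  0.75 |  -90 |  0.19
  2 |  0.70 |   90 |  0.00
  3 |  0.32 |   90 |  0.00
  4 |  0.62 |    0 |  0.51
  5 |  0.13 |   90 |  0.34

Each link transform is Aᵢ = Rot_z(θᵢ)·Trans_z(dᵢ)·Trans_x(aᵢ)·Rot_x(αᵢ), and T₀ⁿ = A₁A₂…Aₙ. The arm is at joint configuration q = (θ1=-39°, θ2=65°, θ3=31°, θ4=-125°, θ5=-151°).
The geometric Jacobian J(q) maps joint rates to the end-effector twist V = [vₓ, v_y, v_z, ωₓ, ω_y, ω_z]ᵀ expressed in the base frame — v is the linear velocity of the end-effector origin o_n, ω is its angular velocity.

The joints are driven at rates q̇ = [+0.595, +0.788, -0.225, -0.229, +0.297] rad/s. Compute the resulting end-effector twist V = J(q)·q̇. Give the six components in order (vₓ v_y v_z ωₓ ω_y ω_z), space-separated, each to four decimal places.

-0.1792 0.6145 0.1806 0.3123 0.6861 0.4682

o_n = [0.2180, -1.1287, -0.9841]
J₁: ẑ×o_n = [1.1287, 0.2180, -0.0000], ω = ẑ
J2: z=[0.6293, 0.7771, 0.0000] o=[0.5829, -0.4720, 0.1900] → [-0.9124, 0.7389, -0.1298, 0.6293, 0.7771, 0.0000]
J3: z=[0.7043, -0.5704, 0.4226] o=[0.8128, -0.6582, -0.4444] → [0.5066, 0.1288, -0.6706, 0.7043, -0.5704, 0.4226]
J4: z=[-0.3703, -0.8031, -0.4668] o=[1.0066, -0.6030, -0.6930] → [-0.0116, 0.2603, -0.4387, -0.3703, -0.8031, -0.4668]
J5: z=[-0.3703, -0.8031, -0.4668] o=[0.2446, -0.7842, -0.8694] → [-0.0687, -0.0300, 0.1062, -0.3703, -0.8031, -0.4668]
V = J·q̇ = [-0.1792, 0.6145, 0.1806, 0.3123, 0.6861, 0.4682]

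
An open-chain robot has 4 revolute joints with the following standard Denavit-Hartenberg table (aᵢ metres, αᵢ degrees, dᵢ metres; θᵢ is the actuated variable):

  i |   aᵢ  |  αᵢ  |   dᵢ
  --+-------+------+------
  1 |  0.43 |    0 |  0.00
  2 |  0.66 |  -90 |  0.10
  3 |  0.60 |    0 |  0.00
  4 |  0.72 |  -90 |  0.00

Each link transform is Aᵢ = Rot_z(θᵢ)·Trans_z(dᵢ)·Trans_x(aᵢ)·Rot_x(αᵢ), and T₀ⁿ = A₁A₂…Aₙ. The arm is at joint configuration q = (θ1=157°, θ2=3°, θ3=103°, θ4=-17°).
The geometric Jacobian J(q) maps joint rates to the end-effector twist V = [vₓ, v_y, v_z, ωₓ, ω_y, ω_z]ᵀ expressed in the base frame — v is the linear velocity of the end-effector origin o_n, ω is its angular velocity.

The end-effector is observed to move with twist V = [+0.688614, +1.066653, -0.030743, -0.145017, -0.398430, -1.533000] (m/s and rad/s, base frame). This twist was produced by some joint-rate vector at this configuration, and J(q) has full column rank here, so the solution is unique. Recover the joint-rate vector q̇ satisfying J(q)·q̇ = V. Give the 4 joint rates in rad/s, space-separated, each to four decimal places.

o_n = [-0.9364, 0.3648, -1.2029]
J₁: ẑ×o_n = [-0.3648, -0.9364, 0.0000], ω = ẑ
J2: z=[0.0000, 0.0000, 1.0000] o=[-0.3958, 0.1680, 0.0000] → [-0.1967, -0.5406, 0.0000, 0.0000, 0.0000, 1.0000]
J3: z=[-0.3420, -0.9397, 0.0000] o=[-1.0160, 0.3937, 0.1000] → [1.2243, -0.4456, 0.0847, -0.3420, -0.9397, 0.0000]
J4: z=[-0.3420, -0.9397, 0.0000] o=[-0.8892, 0.3476, -0.4846] → [0.6749, -0.2457, -0.0502, -0.3420, -0.9397, 0.0000]
q̇ = J⁺·V = [-0.8290, -0.7040, -0.0700, 0.4940]

-0.8290 -0.7040 -0.0700 0.4940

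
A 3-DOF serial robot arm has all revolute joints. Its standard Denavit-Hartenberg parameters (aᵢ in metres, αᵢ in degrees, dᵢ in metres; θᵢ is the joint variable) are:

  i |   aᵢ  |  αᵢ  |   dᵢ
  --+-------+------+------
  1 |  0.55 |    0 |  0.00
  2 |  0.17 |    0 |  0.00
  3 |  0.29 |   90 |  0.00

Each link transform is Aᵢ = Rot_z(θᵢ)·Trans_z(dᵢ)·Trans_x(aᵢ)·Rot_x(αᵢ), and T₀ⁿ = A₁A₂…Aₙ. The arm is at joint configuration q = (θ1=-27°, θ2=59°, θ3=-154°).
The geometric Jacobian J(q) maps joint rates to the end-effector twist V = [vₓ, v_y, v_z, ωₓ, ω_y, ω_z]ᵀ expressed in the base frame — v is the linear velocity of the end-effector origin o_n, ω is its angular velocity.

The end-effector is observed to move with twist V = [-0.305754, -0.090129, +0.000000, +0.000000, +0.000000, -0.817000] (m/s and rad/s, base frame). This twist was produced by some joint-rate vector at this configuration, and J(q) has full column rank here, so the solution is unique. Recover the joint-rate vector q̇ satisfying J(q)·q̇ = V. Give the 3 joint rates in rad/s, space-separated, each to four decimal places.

o_n = [0.4805, -0.4055, 0.0000]
J₁: ẑ×o_n = [0.4055, 0.4805, -0.0000], ω = ẑ
J2: z=[0.0000, 0.0000, 1.0000] o=[0.4901, -0.2497, 0.0000] → [0.1558, -0.0095, 0.0000, 0.0000, 0.0000, 1.0000]
J3: z=[0.0000, 0.0000, 1.0000] o=[0.6342, -0.1596, 0.0000] → [0.2459, -0.1537, 0.0000, 0.0000, 0.0000, 1.0000]
q̇ = J⁺·V = [-0.4310, 0.4000, -0.7860]

-0.4310 0.4000 -0.7860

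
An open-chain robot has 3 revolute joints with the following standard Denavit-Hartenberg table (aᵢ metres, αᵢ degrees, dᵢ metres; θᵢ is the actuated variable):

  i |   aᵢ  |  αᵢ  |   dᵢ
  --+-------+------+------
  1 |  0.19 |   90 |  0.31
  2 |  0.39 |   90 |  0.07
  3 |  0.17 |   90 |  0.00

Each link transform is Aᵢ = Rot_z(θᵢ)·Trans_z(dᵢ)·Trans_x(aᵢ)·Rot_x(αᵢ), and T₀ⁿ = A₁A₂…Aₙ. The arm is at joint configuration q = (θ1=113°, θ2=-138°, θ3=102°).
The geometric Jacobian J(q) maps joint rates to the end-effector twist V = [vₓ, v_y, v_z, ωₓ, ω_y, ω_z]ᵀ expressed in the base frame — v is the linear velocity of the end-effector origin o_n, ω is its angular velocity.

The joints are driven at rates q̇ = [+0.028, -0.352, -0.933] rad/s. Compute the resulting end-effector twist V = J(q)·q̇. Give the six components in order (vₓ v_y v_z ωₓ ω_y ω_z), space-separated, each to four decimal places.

0.1074 -0.1632 -0.0110 -0.5680 0.4371 -0.6654

o_n = [0.2462, 0.0246, 0.0727]
J₁: ẑ×o_n = [-0.0246, 0.2462, 0.0000], ω = ẑ
J2: z=[0.9205, 0.3907, 0.0000] o=[-0.0742, 0.1749, 0.3100] → [-0.0927, 0.2184, -0.2636, 0.9205, 0.3907, 0.0000]
J3: z=[0.2615, -0.6159, 0.7431] o=[0.1034, -0.0645, 0.0490] → [-0.0808, 0.0999, 0.1113, 0.2615, -0.6159, 0.7431]
V = J·q̇ = [0.1074, -0.1632, -0.0110, -0.5680, 0.4371, -0.6654]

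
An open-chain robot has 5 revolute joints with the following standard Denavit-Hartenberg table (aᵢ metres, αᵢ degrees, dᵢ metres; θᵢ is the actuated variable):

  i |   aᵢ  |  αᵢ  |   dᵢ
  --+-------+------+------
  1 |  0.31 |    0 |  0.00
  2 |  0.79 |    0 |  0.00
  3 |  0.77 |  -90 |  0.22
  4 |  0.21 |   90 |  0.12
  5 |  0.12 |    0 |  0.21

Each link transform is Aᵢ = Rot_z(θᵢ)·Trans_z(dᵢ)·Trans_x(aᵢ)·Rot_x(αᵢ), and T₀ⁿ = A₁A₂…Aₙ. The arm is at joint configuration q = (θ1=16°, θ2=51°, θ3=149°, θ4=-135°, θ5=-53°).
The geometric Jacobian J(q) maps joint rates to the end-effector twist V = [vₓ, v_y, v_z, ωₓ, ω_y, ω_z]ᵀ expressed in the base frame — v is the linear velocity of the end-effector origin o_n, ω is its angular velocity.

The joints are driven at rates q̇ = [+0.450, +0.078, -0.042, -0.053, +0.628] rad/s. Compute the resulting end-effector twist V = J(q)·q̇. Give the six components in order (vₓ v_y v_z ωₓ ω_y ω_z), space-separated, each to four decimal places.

-0.2291 0.1280 0.0241 0.3281 0.3039 0.0419

o_n = [0.2795, 0.5451, 0.2711]
J₁: ẑ×o_n = [-0.5451, 0.2795, 0.0000], ω = ẑ
J2: z=[0.0000, 0.0000, 1.0000] o=[0.2980, 0.0854, 0.0000] → [-0.4596, -0.0185, 0.0000, 0.0000, 0.0000, 1.0000]
J3: z=[0.0000, 0.0000, 1.0000] o=[0.6067, 0.8126, 0.0000] → [0.2676, -0.3272, 0.0000, 0.0000, 0.0000, 1.0000]
J4: z=[0.5878, -0.8090, 0.0000] o=[-0.0163, 0.3601, 0.2200] → [-0.0413, -0.0300, 0.3481, 0.5878, -0.8090, 0.0000]
J5: z=[0.5721, 0.4156, -0.7071] o=[0.1744, 0.3503, 0.3685] → [0.0973, -0.0186, 0.0678, 0.5721, 0.4156, -0.7071]
V = J·q̇ = [-0.2291, 0.1280, 0.0241, 0.3281, 0.3039, 0.0419]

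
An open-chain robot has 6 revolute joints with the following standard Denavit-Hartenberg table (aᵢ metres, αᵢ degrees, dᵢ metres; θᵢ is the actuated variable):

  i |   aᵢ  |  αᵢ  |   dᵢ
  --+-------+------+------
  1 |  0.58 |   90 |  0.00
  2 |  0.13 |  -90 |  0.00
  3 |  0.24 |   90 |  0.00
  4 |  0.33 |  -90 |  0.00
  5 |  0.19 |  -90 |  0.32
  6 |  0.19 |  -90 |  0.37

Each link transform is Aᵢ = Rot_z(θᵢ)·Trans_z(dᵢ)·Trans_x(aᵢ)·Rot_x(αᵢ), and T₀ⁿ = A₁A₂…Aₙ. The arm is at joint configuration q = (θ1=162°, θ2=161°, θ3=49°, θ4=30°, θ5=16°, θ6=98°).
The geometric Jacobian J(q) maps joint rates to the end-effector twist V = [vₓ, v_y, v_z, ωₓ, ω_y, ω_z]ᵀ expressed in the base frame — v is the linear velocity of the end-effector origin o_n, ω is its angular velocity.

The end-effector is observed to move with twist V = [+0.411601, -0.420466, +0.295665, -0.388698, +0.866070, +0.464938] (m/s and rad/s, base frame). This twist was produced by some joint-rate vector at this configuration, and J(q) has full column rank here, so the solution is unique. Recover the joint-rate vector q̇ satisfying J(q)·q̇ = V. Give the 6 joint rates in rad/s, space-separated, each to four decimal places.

0.5350 0.9030 -0.7880 -0.9460 0.6900 -0.3570

o_n = [-0.5118, -0.5130, -0.2378]
J₁: ẑ×o_n = [0.5130, -0.5118, 0.0000], ω = ẑ
J2: z=[0.3090, 0.9511, 0.0000] o=[-0.5516, 0.1792, 0.0000] → [-0.2262, 0.0735, -0.2518, 0.3090, 0.9511, 0.0000]
J3: z=[0.3096, -0.1006, -0.9455] o=[-0.4347, 0.1412, 0.0423] → [-0.5904, 0.1596, -0.2103, 0.3096, -0.1006, -0.9455]
J4: z=[0.8814, 0.4034, 0.2457] o=[-0.3491, -0.0770, 0.0936] → [-0.0266, 0.2521, -0.3186, 0.8814, 0.4034, 0.2457]
J5: z=[0.0898, 0.3676, -0.9256] o=[-0.1961, -0.3535, -0.0014] → [-0.2345, 0.3135, 0.1018, 0.0898, 0.3676, -0.9256]
J6: z=[-0.9751, -0.1568, -0.1569] o=[-0.1288, -0.4101, -0.3630] → [-0.0358, 0.1822, 0.0403, -0.9751, -0.1568, -0.1569]
q̇ = J⁺·V = [0.5350, 0.9030, -0.7880, -0.9460, 0.6900, -0.3570]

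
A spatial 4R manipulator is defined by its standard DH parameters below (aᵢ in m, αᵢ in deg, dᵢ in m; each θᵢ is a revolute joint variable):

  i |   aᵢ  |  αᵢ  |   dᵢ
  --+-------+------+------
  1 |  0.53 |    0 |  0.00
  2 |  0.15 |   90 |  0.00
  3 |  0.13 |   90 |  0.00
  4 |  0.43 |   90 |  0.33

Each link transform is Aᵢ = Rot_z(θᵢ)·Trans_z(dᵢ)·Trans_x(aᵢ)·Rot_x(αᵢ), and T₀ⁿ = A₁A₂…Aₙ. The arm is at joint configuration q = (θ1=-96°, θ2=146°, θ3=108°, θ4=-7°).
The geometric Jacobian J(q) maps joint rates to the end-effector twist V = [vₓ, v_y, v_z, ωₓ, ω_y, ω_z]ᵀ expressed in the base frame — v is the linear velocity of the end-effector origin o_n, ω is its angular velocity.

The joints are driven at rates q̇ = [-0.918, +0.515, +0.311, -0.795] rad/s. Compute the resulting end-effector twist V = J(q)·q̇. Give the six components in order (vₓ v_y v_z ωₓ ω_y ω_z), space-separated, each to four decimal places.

-0.7581 0.0690 0.0045 -0.2478 -0.7791 -0.6487

o_n = [0.0920, -0.2699, 0.6315]
J₁: ẑ×o_n = [0.2699, 0.0920, -0.0000], ω = ẑ
J2: z=[0.0000, 0.0000, 1.0000] o=[-0.0554, -0.5271, 0.0000] → [-0.2572, 0.1474, 0.0000, 0.0000, 0.0000, 1.0000]
J3: z=[0.7660, -0.6428, 0.0000] o=[0.0410, -0.4122, 0.0000] → [-0.4059, -0.4838, 0.1418, 0.7660, -0.6428, 0.0000]
J4: z=[0.6113, 0.7286, 0.3090] o=[0.0152, -0.4430, 0.1236] → [0.3165, -0.2867, 0.0498, 0.6113, 0.7286, 0.3090]
V = J·q̇ = [-0.7581, 0.0690, 0.0045, -0.2478, -0.7791, -0.6487]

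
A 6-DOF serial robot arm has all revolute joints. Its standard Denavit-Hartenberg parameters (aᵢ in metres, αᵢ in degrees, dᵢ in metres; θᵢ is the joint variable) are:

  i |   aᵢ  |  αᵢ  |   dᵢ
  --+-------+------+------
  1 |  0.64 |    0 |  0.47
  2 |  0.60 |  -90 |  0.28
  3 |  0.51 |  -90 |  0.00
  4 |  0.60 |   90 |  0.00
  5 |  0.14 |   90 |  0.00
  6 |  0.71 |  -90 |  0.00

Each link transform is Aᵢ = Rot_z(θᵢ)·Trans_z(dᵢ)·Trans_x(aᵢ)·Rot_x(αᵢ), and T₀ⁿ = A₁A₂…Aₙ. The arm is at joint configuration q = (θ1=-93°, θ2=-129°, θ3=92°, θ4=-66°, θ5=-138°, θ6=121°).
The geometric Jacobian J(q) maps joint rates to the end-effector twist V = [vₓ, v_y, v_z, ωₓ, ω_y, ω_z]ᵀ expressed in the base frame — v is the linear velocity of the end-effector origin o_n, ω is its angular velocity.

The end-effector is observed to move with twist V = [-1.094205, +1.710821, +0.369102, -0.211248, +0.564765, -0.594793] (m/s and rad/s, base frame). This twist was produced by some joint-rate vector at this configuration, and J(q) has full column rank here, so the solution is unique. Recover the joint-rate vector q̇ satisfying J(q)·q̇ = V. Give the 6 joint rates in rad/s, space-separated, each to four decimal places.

-0.9070 -0.5150 -0.8210 -0.3370 0.9930 -0.2270

o_n = [-0.9952, -1.0500, 0.4891]
J₁: ẑ×o_n = [1.0500, -0.9952, 0.0000], ω = ẑ
J2: z=[0.0000, 0.0000, 1.0000] o=[-0.0335, -0.6391, 0.4700] → [0.4109, -0.9617, 0.0000, 0.0000, 0.0000, 1.0000]
J3: z=[-0.6691, -0.7431, 0.0000] o=[-0.4794, -0.2376, 0.7500] → [0.1938, -0.1745, 0.1602, -0.6691, -0.7431, 0.0000]
J4: z=[0.7427, -0.6687, 0.0349] o=[-0.4662, -0.2496, 0.2403] → [-0.1385, -0.2033, -0.9483, 0.7427, -0.6687, 0.0349]
J5: z=[-0.2959, -0.2809, 0.9130] o=[-0.8266, -0.6626, -0.0036] → [0.2153, -0.0082, 0.0672, -0.2959, -0.2809, 0.9130]
J6: z=[0.9539, -0.0363, 0.2979] o=[-0.8337, -0.5283, 0.0354] → [0.1389, -0.4809, -0.5035, 0.9539, -0.0363, 0.2979]
q̇ = J⁺·V = [-0.9070, -0.5150, -0.8210, -0.3370, 0.9930, -0.2270]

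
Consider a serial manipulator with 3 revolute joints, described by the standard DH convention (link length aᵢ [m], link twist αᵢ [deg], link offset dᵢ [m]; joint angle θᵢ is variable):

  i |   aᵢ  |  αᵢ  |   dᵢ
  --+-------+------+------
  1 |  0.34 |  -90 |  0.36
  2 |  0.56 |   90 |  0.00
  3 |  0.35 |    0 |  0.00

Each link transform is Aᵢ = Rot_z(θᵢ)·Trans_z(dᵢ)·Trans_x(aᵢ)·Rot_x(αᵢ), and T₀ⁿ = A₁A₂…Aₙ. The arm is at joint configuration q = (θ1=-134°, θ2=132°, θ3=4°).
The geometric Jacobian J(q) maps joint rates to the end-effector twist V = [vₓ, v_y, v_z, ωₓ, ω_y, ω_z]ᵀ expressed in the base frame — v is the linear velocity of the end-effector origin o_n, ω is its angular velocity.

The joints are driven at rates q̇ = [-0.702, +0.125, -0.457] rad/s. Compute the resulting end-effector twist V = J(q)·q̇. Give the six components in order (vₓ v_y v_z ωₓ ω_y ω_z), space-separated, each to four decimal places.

0.0727 0.0338 0.0678 0.3258 0.1575 -0.3962

o_n = [0.2040, 0.1761, -0.3156]
J₁: ẑ×o_n = [-0.1761, 0.2040, 0.0000], ω = ẑ
J2: z=[0.7193, -0.6947, 0.0000] o=[-0.2362, -0.2446, 0.3600] → [0.4693, 0.4860, 0.6083, 0.7193, -0.6947, 0.0000]
J3: z=[-0.5162, -0.5346, -0.6691] o=[0.0241, 0.0250, -0.0562] → [0.2398, -0.2543, 0.0181, -0.5162, -0.5346, -0.6691]
V = J·q̇ = [0.0727, 0.0338, 0.0678, 0.3258, 0.1575, -0.3962]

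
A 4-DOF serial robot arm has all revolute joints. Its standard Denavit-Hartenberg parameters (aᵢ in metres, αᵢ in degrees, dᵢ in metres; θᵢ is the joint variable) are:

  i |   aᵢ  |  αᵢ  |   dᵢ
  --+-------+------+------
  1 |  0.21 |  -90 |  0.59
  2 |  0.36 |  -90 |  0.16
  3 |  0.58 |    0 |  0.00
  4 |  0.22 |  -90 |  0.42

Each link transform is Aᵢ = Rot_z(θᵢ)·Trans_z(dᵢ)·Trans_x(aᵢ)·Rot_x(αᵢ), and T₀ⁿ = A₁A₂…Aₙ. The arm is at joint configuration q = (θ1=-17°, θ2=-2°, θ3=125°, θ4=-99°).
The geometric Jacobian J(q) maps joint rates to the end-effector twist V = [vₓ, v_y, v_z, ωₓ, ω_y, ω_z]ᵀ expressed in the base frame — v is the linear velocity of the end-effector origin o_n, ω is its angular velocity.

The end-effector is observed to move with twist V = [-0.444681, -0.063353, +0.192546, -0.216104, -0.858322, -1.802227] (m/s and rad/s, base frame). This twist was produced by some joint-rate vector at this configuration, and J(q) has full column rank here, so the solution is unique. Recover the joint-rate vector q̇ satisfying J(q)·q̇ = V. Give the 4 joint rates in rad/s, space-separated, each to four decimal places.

-0.5340 -0.8840 0.9030 0.3660

o_n = [0.3096, -0.5250, 0.1781]
J₁: ẑ×o_n = [0.5250, 0.3096, -0.0000], ω = ẑ
J2: z=[0.2924, 0.9563, 0.0000] o=[0.2008, -0.0614, 0.5900] → [-0.3939, 0.1204, -0.2396, 0.2924, 0.9563, 0.0000]
J3: z=[0.0334, -0.0102, -0.9994] o=[0.5917, -0.0136, 0.6026] → [-0.5068, 0.2960, -0.0199, 0.0334, -0.0102, -0.9994]
J4: z=[0.0334, -0.0102, -0.9994] o=[0.1348, -0.3707, 0.5910] → [-0.1500, -0.1609, -0.0034, 0.0334, -0.0102, -0.9994]
q̇ = J⁺·V = [-0.5340, -0.8840, 0.9030, 0.3660]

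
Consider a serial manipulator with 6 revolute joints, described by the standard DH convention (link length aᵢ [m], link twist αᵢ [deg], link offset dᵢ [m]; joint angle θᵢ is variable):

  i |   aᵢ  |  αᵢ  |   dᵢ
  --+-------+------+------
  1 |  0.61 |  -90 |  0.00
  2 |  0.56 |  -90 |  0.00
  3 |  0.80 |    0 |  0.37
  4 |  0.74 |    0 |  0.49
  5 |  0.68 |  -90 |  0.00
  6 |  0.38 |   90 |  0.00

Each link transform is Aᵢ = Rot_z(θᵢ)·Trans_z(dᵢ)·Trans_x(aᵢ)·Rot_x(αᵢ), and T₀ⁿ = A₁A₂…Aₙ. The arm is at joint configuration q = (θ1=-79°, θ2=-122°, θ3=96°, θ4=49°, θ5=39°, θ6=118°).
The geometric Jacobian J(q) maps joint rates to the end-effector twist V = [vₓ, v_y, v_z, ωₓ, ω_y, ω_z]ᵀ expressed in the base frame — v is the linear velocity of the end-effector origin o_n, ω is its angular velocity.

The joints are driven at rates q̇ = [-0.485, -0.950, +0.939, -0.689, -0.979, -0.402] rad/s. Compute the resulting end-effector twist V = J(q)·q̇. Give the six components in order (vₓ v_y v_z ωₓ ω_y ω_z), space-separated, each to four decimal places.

o_n = [-0.8983, -1.5893, -0.2565]
J₁: ẑ×o_n = [1.5893, -0.8983, 0.0000], ω = ẑ
J2: z=[0.9816, 0.1908, 0.0000] o=[0.1164, -0.5988, 0.0000] → [-0.0489, 0.2518, -0.7787, 0.9816, 0.1908, 0.0000]
J3: z=[0.1618, -0.8325, 0.5299] o=[0.0598, -0.3075, 0.4749] → [1.2881, -0.3894, -1.0050, 0.1618, -0.8325, 0.5299]
J4: z=[0.1618, -0.8325, 0.5299] o=[-0.6529, -0.8108, 0.6001] → [1.1256, 0.0086, -0.3303, 0.1618, -0.8325, 0.5299]
J5: z=[0.1618, -0.8325, 0.5299] o=[-0.9290, -1.6150, 0.3457] → [0.4876, 0.1137, 0.0297, 0.1618, -0.8325, 0.5299]
J6: z=[0.9722, 0.2266, 0.0592] o=[-0.8138, -1.9588, -0.2296] → [-0.0279, 0.0211, 0.3784, 0.9722, 0.2266, 0.0592]
V = J·q̇ = [-0.7565, -0.2948, -0.1575, -1.4413, 0.3345, -0.8951]

-0.7565 -0.2948 -0.1575 -1.4413 0.3345 -0.8951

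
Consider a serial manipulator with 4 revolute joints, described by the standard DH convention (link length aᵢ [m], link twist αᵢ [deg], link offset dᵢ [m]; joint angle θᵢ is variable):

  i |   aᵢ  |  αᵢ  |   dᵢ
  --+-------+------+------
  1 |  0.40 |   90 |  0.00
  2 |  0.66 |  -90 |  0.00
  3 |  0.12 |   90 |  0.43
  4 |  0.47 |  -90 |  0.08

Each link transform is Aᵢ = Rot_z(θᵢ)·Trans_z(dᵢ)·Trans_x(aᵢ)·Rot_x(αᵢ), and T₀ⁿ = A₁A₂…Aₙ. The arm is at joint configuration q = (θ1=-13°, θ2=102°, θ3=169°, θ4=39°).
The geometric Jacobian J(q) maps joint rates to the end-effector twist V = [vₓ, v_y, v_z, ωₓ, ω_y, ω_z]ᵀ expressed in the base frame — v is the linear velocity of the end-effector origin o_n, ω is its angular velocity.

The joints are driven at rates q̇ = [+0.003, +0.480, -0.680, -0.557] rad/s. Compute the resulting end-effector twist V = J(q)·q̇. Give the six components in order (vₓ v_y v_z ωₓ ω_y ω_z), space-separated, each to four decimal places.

o_n = [-0.3038, 0.2458, 0.0437]
J₁: ẑ×o_n = [-0.2458, -0.3038, 0.0000], ω = ẑ
J2: z=[-0.2250, -0.9744, 0.0000] o=[0.3897, -0.0900, 0.0000] → [-0.0426, 0.0098, -0.7513, -0.2250, -0.9744, 0.0000]
J3: z=[-0.9531, 0.2200, -0.2079] o=[0.2560, -0.0591, 0.6456] → [-0.0691, -0.4573, -0.1674, -0.9531, 0.2200, -0.2079]
J4: z=[0.1822, 0.9654, 0.1866] o=[-0.1248, 0.0523, 0.4410] → [-0.4196, 0.0390, 0.2081, 0.1822, 0.9654, 0.1866]
V = J·q̇ = [0.2595, 0.2930, -0.3627, 0.4387, -1.1550, 0.0404]

0.2595 0.2930 -0.3627 0.4387 -1.1550 0.0404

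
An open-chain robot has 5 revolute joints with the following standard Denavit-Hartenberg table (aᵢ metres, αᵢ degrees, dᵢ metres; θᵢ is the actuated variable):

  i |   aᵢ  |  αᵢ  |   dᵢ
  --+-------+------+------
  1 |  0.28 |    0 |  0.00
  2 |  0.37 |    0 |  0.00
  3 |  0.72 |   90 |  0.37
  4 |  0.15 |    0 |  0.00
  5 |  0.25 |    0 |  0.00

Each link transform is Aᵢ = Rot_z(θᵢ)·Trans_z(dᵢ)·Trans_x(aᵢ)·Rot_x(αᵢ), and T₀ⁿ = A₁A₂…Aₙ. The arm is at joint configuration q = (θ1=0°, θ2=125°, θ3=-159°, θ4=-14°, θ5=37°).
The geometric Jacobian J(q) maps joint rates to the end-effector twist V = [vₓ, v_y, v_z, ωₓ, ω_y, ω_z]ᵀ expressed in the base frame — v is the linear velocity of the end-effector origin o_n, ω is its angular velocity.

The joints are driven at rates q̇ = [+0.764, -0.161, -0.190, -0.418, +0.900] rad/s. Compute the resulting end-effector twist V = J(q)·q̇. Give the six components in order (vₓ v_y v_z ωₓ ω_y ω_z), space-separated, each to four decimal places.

o_n = [0.9761, -0.3096, 0.4314]
J₁: ẑ×o_n = [0.3096, 0.9761, -0.0000], ω = ẑ
J2: z=[0.0000, 0.0000, 1.0000] o=[0.2800, 0.0000, 0.0000] → [0.3096, 0.6961, -0.0000, 0.0000, 0.0000, 1.0000]
J3: z=[0.0000, 0.0000, 1.0000] o=[0.0678, 0.3031, 0.0000] → [0.6127, 0.9084, -0.0000, 0.0000, 0.0000, 1.0000]
J4: z=[-0.5592, -0.8290, 0.0000] o=[0.6647, -0.0995, 0.3700] → [-0.0509, 0.0343, 0.3757, -0.5592, -0.8290, 0.0000]
J5: z=[-0.5592, -0.8290, 0.0000] o=[0.7853, -0.1809, 0.3337] → [-0.0810, 0.0546, 0.2301, -0.5592, -0.8290, 0.0000]
V = J·q̇ = [0.0187, 0.4959, 0.0501, -0.2695, -0.3996, 0.4130]

0.0187 0.4959 0.0501 -0.2695 -0.3996 0.4130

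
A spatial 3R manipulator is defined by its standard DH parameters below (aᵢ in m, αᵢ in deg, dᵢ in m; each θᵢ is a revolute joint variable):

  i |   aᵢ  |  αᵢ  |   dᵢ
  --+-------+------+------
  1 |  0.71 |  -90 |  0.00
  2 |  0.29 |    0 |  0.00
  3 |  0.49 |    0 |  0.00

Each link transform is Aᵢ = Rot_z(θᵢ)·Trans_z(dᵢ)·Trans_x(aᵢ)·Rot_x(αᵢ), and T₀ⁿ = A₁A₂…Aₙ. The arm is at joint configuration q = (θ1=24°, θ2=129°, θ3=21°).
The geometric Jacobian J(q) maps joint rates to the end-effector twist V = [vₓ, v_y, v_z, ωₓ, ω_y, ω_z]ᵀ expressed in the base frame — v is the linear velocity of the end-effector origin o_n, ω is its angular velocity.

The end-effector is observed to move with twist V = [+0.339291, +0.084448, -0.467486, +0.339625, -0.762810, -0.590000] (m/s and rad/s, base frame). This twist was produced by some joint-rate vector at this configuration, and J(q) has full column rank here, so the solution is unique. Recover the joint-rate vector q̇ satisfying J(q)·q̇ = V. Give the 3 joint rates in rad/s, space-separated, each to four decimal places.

o_n = [0.0942, 0.0420, -0.4704]
J₁: ẑ×o_n = [-0.0420, 0.0942, 0.0000], ω = ẑ
J2: z=[-0.4067, 0.9135, 0.0000] o=[0.6486, 0.2888, 0.0000] → [-0.4297, -0.1913, 0.6069, -0.4067, 0.9135, 0.0000]
J3: z=[-0.4067, 0.9135, 0.0000] o=[0.4819, 0.2146, -0.2254] → [-0.2238, -0.0997, 0.4244, -0.4067, 0.9135, 0.0000]
q̇ = J⁺·V = [-0.5900, -0.6200, -0.2150]

-0.5900 -0.6200 -0.2150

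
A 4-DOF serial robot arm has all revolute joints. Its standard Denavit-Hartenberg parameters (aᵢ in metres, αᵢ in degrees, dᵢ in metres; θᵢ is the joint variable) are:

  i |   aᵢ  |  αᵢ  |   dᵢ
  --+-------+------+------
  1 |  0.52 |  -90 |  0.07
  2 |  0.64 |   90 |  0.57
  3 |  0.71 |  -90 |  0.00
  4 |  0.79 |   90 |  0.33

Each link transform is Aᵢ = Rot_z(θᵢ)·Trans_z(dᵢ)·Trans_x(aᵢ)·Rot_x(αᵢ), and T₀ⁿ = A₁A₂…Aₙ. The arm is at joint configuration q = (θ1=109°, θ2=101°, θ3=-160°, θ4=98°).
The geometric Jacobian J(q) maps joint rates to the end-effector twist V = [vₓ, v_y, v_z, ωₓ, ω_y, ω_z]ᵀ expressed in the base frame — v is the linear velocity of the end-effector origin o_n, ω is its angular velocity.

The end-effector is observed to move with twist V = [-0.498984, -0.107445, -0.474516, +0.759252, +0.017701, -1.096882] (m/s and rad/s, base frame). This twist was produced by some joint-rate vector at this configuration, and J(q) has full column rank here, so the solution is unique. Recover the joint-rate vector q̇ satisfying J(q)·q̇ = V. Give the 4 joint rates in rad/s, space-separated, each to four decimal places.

-0.9490 -0.2040 -0.1980 0.5530

o_n = [0.0408, -0.2863, 0.0337]
J₁: ẑ×o_n = [0.2863, 0.0408, -0.0000], ω = ẑ
J2: z=[-0.9455, -0.3256, 0.0000] o=[-0.1693, 0.4917, 0.0700] → [0.0118, -0.0343, 0.8040, -0.9455, -0.3256, 0.0000]
J3: z=[-0.3196, 0.9281, -0.1908] o=[-0.6685, 0.1906, -0.5582] → [0.4584, 0.0539, -0.5059, -0.3196, 0.9281, -0.1908]
J4: z=[0.9097, 0.2442, -0.3357] o=[-0.4803, 0.3901, 0.0967] → [-0.2425, -0.1177, -0.7426, 0.9097, 0.2442, -0.3357]
q̇ = J⁺·V = [-0.9490, -0.2040, -0.1980, 0.5530]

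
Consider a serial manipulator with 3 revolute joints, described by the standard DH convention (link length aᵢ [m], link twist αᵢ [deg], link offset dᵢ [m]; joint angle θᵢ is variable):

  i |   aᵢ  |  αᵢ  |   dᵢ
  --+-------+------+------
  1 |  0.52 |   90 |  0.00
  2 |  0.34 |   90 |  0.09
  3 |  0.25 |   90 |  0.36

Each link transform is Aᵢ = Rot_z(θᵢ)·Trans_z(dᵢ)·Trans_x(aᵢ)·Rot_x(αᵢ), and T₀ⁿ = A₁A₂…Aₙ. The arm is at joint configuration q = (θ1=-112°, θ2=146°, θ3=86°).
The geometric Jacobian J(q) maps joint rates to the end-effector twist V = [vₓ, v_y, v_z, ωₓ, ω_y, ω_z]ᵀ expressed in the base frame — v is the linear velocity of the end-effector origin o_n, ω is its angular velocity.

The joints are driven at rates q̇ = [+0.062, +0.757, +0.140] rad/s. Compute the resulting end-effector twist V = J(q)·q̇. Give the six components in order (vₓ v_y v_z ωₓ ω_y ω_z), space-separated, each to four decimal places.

0.1448 0.2945 -0.0915 -0.7312 0.2110 0.1781

o_n = [-0.4739, -0.2669, 0.4983]
J₁: ẑ×o_n = [0.2669, -0.4739, 0.0000], ω = ẑ
J2: z=[-0.9272, 0.3746, 0.0000] o=[-0.1948, -0.4821, 0.0000] → [0.1867, 0.4620, -0.0950, -0.9272, 0.3746, 0.0000]
J3: z=[-0.2095, -0.5185, 0.8290] o=[-0.1727, -0.1871, 0.1901] → [-0.0936, -0.1852, -0.1395, -0.2095, -0.5185, 0.8290]
V = J·q̇ = [0.1448, 0.2945, -0.0915, -0.7312, 0.2110, 0.1781]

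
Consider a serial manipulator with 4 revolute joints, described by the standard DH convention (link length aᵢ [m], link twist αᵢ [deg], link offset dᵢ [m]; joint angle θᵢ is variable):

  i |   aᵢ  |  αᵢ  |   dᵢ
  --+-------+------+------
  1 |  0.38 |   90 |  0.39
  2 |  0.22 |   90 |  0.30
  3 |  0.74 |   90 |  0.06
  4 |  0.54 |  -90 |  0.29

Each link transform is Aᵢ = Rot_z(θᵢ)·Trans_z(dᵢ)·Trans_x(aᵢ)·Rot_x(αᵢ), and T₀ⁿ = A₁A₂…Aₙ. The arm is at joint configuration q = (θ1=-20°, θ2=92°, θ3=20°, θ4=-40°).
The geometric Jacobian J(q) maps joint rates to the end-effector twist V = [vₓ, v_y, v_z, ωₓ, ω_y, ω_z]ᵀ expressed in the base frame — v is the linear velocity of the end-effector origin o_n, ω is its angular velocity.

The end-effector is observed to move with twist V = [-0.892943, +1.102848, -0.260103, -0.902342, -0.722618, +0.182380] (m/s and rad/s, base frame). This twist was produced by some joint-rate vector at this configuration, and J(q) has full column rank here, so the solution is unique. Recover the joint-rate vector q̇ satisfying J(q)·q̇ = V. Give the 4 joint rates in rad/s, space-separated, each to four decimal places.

o_n = [-0.1029, -0.4117, 1.7824]
J₁: ẑ×o_n = [0.4117, -0.1029, 0.0000], ω = ẑ
J2: z=[-0.3420, -0.9397, 0.0000] o=[0.3571, -0.1300, 0.3900] → [-1.3084, 0.4762, -0.3359, -0.3420, -0.9397, 0.0000]
J3: z=[0.9391, -0.3418, 0.0349] o=[0.2473, -0.4092, 0.6099] → [-0.4007, -1.1134, -0.1220, 0.9391, -0.3418, 0.0349]
J4: z=[0.3102, 0.8871, 0.3418] o=[0.1942, -0.6593, 1.3069] → [0.3372, -0.2491, 0.3404, 0.3102, 0.8871, 0.3418]
q̇ = J⁺·V = [0.2280, 0.9200, -0.6020, -0.0720]

0.2280 0.9200 -0.6020 -0.0720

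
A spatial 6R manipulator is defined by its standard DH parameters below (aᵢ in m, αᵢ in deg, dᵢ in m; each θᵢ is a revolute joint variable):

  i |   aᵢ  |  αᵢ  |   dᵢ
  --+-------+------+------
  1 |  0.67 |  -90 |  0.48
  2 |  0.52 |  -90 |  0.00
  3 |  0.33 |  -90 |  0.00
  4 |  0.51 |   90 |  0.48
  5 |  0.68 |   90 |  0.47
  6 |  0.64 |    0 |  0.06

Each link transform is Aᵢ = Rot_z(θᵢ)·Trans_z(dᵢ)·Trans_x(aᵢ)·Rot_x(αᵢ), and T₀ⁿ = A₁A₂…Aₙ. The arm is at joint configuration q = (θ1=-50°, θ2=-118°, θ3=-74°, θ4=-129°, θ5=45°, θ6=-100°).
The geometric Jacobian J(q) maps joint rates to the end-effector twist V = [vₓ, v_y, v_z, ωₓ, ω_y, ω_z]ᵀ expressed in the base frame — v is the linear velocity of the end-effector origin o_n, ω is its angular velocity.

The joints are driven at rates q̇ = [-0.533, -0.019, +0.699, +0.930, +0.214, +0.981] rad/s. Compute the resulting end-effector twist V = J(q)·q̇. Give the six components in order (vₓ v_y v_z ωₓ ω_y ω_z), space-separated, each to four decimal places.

-0.2075 -0.5268 0.7526 0.0995 -1.1510 0.0389

o_n = [0.2356, -0.8596, 2.0120]
J₁: ẑ×o_n = [0.8596, 0.2356, -0.0000], ω = ẑ
J2: z=[0.7660, 0.6428, 0.0000] o=[0.4307, -0.5132, 0.4800] → [0.9848, -1.1736, -0.1399, 0.7660, 0.6428, 0.0000]
J3: z=[0.5675, -0.6764, 0.4695] o=[0.2737, -0.3262, 0.9391] → [-0.4753, -0.6268, -0.3285, 0.5675, -0.6764, 0.4695]
J4: z=[-0.5012, 0.1685, 0.8487] o=[0.4893, -0.0896, 1.0194] → [0.8208, 0.2822, 0.4287, -0.5012, 0.1685, 0.8487]
J5: z=[-0.8648, -0.1316, -0.4846] o=[0.2640, -0.5069, 1.5348] → [-0.2337, 0.4264, 0.3012, -0.8648, -0.1316, -0.4846]
J6: z=[0.3756, -0.8099, -0.4505] o=[-0.3690, -0.9575, 1.8169] → [-0.1139, -0.3456, 0.5265, 0.3756, -0.8099, -0.4505]
V = J·q̇ = [-0.2075, -0.5268, 0.7526, 0.0995, -1.1510, 0.0389]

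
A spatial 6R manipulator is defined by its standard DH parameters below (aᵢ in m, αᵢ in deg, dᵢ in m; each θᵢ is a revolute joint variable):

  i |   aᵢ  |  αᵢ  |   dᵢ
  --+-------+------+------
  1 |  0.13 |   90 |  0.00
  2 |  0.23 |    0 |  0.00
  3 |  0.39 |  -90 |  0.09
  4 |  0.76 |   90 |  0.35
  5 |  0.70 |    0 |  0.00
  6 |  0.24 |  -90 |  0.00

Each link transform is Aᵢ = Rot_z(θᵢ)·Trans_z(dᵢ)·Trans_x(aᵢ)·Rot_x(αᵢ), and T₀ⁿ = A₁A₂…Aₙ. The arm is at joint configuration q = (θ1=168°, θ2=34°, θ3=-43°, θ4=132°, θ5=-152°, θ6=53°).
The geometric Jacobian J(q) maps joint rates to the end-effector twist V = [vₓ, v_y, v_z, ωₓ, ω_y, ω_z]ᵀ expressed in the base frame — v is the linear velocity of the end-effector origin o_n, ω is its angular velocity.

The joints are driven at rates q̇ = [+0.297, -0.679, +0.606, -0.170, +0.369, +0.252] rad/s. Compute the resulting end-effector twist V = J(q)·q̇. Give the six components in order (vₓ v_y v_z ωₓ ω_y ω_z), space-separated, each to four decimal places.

0.0478 -0.4094 -0.3723 -0.5214 -0.3886 0.0569

o_n = [-0.5874, 0.1376, -0.1345]
J₁: ẑ×o_n = [-0.1376, -0.5874, 0.0000], ω = ẑ
J2: z=[0.2079, 0.9781, 0.0000] o=[-0.1272, 0.0270, 0.0000] → [-0.1315, 0.0280, 0.4731, 0.2079, 0.9781, 0.0000]
J3: z=[0.2079, 0.9781, 0.0000] o=[-0.3137, 0.0667, 0.1286] → [-0.2574, 0.0547, 0.2825, 0.2079, 0.9781, 0.0000]
J4: z=[-0.1530, 0.0325, 0.9877] o=[-0.6717, 0.2348, 0.0676] → [0.0895, 0.0524, 0.0121, -0.1530, 0.0325, 0.9877]
J5: z=[-0.8571, -0.5019, -0.1163] o=[-0.3514, -0.4107, 0.4928] → [0.3786, -0.5102, -0.5883, -0.8571, -0.5019, -0.1163]
J6: z=[-0.8571, -0.5019, -0.1163] o=[-0.6052, 0.1128, 0.1036] → [0.1224, -0.2061, -0.0123, -0.8571, -0.5019, -0.1163]
V = J·q̇ = [0.0478, -0.4094, -0.3723, -0.5214, -0.3886, 0.0569]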